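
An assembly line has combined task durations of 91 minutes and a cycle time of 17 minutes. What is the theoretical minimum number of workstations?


Formula: N_min = ceil(Sum of Task Times / Cycle Time)
N_min = ceil(91 min / 17 min) = ceil(5.3529)
N_min = 6 stations

6


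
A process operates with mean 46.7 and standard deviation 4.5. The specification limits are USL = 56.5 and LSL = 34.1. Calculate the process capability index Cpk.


Cpu = (56.5 - 46.7) / (3 * 4.5) = 0.73
Cpl = (46.7 - 34.1) / (3 * 4.5) = 0.93
Cpk = min(0.73, 0.93) = 0.73

0.73


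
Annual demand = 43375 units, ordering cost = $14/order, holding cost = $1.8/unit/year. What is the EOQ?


Formula: EOQ = sqrt(2 * D * S / H)
Numerator: 2 * 43375 * 14 = 1214500
2DS/H = 1214500 / 1.8 = 674722.2
EOQ = sqrt(674722.2) = 821.4 units

821.4 units


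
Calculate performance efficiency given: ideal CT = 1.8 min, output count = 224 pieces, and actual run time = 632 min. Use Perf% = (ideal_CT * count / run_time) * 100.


Formula: Performance = (Ideal CT * Total Count) / Run Time * 100
Ideal output time = 1.8 * 224 = 403.2 min
Performance = 403.2 / 632 * 100 = 63.8%

63.8%


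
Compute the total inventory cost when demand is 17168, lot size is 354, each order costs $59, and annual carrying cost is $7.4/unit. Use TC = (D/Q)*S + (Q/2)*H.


TC = 17168/354 * 59 + 354/2 * 7.4

$4171.13


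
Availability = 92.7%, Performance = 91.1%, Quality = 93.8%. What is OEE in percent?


Formula: OEE = Availability * Performance * Quality / 10000
A * P = 92.7% * 91.1% / 100 = 84.45%
OEE = 84.45% * 93.8% / 100 = 79.2%

79.2%


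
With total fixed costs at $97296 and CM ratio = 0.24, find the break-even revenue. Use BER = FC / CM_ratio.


Formula: BER = Fixed Costs / Contribution Margin Ratio
BER = $97296 / 0.24
BER = $405400.00 (to the nearest cent)

$405400.00


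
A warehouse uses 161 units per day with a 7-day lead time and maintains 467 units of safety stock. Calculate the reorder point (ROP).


Formula: ROP = (Daily Demand * Lead Time) + Safety Stock
Demand during lead time = 161 * 7 = 1127 units
ROP = 1127 + 467 = 1594 units

1594 units


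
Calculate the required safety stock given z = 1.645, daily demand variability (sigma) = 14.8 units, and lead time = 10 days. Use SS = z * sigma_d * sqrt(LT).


Formula: SS = z * sigma_d * sqrt(LT)
sqrt(LT) = sqrt(10) = 3.1623
SS = 1.645 * 14.8 * 3.1623
SS = 77.0 units

77.0 units


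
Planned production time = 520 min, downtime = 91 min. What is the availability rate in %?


Formula: Availability = (Planned Time - Downtime) / Planned Time * 100
Uptime = 520 - 91 = 429 min
Availability = 429 / 520 * 100 = 82.5%

82.5%


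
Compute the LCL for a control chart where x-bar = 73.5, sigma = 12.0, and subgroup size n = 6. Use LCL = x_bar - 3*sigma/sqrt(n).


LCL = 73.5 - 3 * 12.0 / sqrt(6)

58.8


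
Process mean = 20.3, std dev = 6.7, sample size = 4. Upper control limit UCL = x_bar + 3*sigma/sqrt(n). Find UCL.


UCL = 20.3 + 3 * 6.7 / sqrt(4)

30.35


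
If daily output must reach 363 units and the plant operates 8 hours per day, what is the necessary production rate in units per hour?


Formula: Production Rate = Daily Demand / Available Hours
Rate = 363 units/day / 8 hours/day
Rate = 45.4 units/hour

45.4 units/hour


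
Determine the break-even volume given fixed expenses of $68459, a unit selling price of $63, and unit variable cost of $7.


Formula: BEQ = Fixed Costs / (Price - Variable Cost)
Contribution margin = $63 - $7 = $56/unit
BEQ = ceil($68459 / $56/unit) = ceil(1222.48) = 1223 units

1223 units


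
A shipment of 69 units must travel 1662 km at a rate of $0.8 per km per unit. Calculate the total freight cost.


TC = dist * cost * units = 1662 * 0.8 * 69 = $91742.40

$91742.40


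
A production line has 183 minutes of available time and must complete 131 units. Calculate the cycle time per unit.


Formula: CT = Available Time / Number of Units
CT = 183 min / 131 units
CT = 1.4 min/unit

1.4 min/unit


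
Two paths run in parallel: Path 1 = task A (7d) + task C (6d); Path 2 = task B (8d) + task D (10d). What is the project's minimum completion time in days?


Path 1 = 7 + 6 = 13 days
Path 2 = 8 + 10 = 18 days
Duration = max(13, 18) = 18 days

18 days


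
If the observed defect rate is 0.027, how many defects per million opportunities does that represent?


DPMO = defect_rate * 1000000 = 0.027 * 1000000

27000


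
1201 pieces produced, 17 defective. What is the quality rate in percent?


Formula: Quality Rate = Good Pieces / Total Pieces * 100
Good pieces = 1201 - 17 = 1184
QR = 1184 / 1201 * 100 = 98.6%

98.6%


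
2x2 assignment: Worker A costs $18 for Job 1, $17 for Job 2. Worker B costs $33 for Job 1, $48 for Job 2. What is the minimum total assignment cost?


Option 1: A->1 + B->2 = $18 + $48 = $66
Option 2: A->2 + B->1 = $17 + $33 = $50
Min cost = min($66, $50) = $50

$50


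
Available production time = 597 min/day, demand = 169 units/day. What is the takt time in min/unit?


Formula: Takt Time = Available Production Time / Customer Demand
Takt = 597 min/day / 169 units/day
Takt = 3.53 min/unit

3.53 min/unit


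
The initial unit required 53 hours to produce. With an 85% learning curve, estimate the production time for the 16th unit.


Formula: T_n = T_1 * (learning_rate)^(log2(n)) where learning_rate = rate/100
Doublings = log2(16) = 4
T_n = 53 * 0.85^4
T_n = 53 * 0.522 = 27.7 hours

27.7 hours


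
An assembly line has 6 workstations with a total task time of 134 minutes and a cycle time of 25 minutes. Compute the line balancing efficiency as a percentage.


Formula: Efficiency = Sum of Task Times / (N_stations * CT) * 100
Total station capacity = 6 stations * 25 min = 150 min
Efficiency = 134 / 150 * 100 = 89.3%

89.3%


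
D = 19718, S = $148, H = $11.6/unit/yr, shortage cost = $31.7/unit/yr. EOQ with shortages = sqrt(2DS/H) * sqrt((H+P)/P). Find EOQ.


Formula: EOQ* = sqrt(2DS/H) * sqrt((H+P)/P)
Base EOQ = sqrt(2*19718*148/11.6) = 709.33 units
Correction = sqrt((11.6+31.7)/31.7) = 1.16873
EOQ* = 709.33 * 1.16873 = 829.0 units

829.0 units


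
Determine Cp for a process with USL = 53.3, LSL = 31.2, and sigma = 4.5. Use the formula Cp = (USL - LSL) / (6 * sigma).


Cp = (53.3 - 31.2) / (6 * 4.5)

0.82


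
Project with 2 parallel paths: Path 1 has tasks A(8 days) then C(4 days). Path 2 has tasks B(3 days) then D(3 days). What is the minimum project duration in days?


Path 1 = 8 + 4 = 12 days
Path 2 = 3 + 3 = 6 days
Duration = max(12, 6) = 12 days

12 days


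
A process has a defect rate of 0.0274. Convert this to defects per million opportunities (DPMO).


DPMO = defect_rate * 1000000 = 0.0274 * 1000000

27400


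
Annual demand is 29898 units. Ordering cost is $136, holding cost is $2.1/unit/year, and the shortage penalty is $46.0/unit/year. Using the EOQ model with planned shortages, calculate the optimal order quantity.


Formula: EOQ* = sqrt(2DS/H) * sqrt((H+P)/P)
Base EOQ = sqrt(2*29898*136/2.1) = 1967.87 units
Correction = sqrt((2.1+46.0)/46.0) = 1.02257
EOQ* = 1967.87 * 1.02257 = 2012.3 units

2012.3 units


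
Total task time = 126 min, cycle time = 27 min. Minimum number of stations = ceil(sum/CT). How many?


Formula: N_min = ceil(Sum of Task Times / Cycle Time)
N_min = ceil(126 min / 27 min) = ceil(4.6667)
N_min = 5 stations

5


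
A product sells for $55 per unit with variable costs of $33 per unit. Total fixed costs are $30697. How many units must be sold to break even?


Formula: BEQ = Fixed Costs / (Price - Variable Cost)
Contribution margin = $55 - $33 = $22/unit
BEQ = ceil($30697 / $22/unit) = ceil(1395.32) = 1396 units

1396 units


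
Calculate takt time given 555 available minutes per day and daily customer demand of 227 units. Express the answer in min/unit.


Formula: Takt Time = Available Production Time / Customer Demand
Takt = 555 min/day / 227 units/day
Takt = 2.44 min/unit

2.44 min/unit


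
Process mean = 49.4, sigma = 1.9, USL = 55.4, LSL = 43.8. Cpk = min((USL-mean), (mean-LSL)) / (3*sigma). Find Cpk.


Cpu = (55.4 - 49.4) / (3 * 1.9) = 1.05
Cpl = (49.4 - 43.8) / (3 * 1.9) = 0.98
Cpk = min(1.05, 0.98) = 0.98

0.98


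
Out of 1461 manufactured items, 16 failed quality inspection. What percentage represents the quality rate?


Formula: Quality Rate = Good Pieces / Total Pieces * 100
Good pieces = 1461 - 16 = 1445
QR = 1445 / 1461 * 100 = 98.9%

98.9%


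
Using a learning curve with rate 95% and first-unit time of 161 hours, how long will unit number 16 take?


Formula: T_n = T_1 * (learning_rate)^(log2(n)) where learning_rate = rate/100
Doublings = log2(16) = 4
T_n = 161 * 0.95^4
T_n = 161 * 0.8145 = 131.1 hours

131.1 hours


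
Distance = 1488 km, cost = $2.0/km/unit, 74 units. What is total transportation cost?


TC = dist * cost * units = 1488 * 2.0 * 74 = $220224.00

$220224.00


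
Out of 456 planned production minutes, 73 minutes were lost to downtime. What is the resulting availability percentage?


Formula: Availability = (Planned Time - Downtime) / Planned Time * 100
Uptime = 456 - 73 = 383 min
Availability = 383 / 456 * 100 = 84.0%

84.0%


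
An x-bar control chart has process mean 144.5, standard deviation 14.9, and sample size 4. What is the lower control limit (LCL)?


LCL = 144.5 - 3 * 14.9 / sqrt(4)

122.15


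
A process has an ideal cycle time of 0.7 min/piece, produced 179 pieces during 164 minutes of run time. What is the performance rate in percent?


Formula: Performance = (Ideal CT * Total Count) / Run Time * 100
Ideal output time = 0.7 * 179 = 125.3 min
Performance = 125.3 / 164 * 100 = 76.4%

76.4%


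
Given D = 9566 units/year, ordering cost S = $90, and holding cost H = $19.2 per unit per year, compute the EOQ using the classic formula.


Formula: EOQ = sqrt(2 * D * S / H)
Numerator: 2 * 9566 * 90 = 1721880
2DS/H = 1721880 / 19.2 = 89681.3
EOQ = sqrt(89681.3) = 299.5 units

299.5 units


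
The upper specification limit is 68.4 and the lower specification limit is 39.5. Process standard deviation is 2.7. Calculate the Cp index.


Cp = (68.4 - 39.5) / (6 * 2.7)

1.78


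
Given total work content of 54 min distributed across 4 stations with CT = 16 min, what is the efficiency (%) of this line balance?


Formula: Efficiency = Sum of Task Times / (N_stations * CT) * 100
Total station capacity = 4 stations * 16 min = 64 min
Efficiency = 54 / 64 * 100 = 84.4%

84.4%


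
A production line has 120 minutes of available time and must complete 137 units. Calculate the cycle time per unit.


Formula: CT = Available Time / Number of Units
CT = 120 min / 137 units
CT = 0.88 min/unit

0.88 min/unit


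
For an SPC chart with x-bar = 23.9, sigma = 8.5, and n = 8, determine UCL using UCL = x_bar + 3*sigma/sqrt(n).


UCL = 23.9 + 3 * 8.5 / sqrt(8)

32.92


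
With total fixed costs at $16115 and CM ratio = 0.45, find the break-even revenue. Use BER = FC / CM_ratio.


Formula: BER = Fixed Costs / Contribution Margin Ratio
BER = $16115 / 0.45
BER = $35811.11 (to the nearest cent)

$35811.11


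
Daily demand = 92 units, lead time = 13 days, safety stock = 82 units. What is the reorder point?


Formula: ROP = (Daily Demand * Lead Time) + Safety Stock
Demand during lead time = 92 * 13 = 1196 units
ROP = 1196 + 82 = 1278 units

1278 units


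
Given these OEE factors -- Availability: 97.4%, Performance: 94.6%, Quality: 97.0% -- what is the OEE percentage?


Formula: OEE = Availability * Performance * Quality / 10000
A * P = 97.4% * 94.6% / 100 = 92.14%
OEE = 92.14% * 97.0% / 100 = 89.4%

89.4%


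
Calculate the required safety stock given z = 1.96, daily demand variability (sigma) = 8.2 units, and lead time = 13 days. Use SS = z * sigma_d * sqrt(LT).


Formula: SS = z * sigma_d * sqrt(LT)
sqrt(LT) = sqrt(13) = 3.6056
SS = 1.96 * 8.2 * 3.6056
SS = 57.9 units

57.9 units


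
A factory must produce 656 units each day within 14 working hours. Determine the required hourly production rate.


Formula: Production Rate = Daily Demand / Available Hours
Rate = 656 units/day / 14 hours/day
Rate = 46.9 units/hour

46.9 units/hour


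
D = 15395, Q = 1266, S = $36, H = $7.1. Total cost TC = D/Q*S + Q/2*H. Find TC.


TC = 15395/1266 * 36 + 1266/2 * 7.1

$4932.07


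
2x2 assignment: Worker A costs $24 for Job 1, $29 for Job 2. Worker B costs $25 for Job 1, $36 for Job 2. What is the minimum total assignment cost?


Option 1: A->1 + B->2 = $24 + $36 = $60
Option 2: A->2 + B->1 = $29 + $25 = $54
Min cost = min($60, $54) = $54

$54


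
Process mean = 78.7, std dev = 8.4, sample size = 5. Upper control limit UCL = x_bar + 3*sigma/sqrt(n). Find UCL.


UCL = 78.7 + 3 * 8.4 / sqrt(5)

89.97


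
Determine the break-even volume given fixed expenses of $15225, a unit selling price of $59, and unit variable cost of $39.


Formula: BEQ = Fixed Costs / (Price - Variable Cost)
Contribution margin = $59 - $39 = $20/unit
BEQ = ceil($15225 / $20/unit) = ceil(761.25) = 762 units

762 units


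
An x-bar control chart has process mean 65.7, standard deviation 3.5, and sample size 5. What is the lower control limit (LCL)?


LCL = 65.7 - 3 * 3.5 / sqrt(5)

61.0


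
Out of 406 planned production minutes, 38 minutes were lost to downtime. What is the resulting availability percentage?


Formula: Availability = (Planned Time - Downtime) / Planned Time * 100
Uptime = 406 - 38 = 368 min
Availability = 368 / 406 * 100 = 90.6%

90.6%


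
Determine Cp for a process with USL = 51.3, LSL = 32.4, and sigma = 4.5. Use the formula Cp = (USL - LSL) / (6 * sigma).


Cp = (51.3 - 32.4) / (6 * 4.5)

0.7


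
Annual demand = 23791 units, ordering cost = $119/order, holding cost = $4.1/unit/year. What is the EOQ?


Formula: EOQ = sqrt(2 * D * S / H)
Numerator: 2 * 23791 * 119 = 5662258
2DS/H = 5662258 / 4.1 = 1381038.5
EOQ = sqrt(1381038.5) = 1175.2 units

1175.2 units


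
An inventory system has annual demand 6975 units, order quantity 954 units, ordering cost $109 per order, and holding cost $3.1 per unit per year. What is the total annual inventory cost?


TC = 6975/954 * 109 + 954/2 * 3.1

$2275.63


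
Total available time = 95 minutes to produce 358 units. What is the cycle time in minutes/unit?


Formula: CT = Available Time / Number of Units
CT = 95 min / 358 units
CT = 0.27 min/unit

0.27 min/unit


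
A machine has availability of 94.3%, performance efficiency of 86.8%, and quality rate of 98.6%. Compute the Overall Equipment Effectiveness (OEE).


Formula: OEE = Availability * Performance * Quality / 10000
A * P = 94.3% * 86.8% / 100 = 81.85%
OEE = 81.85% * 98.6% / 100 = 80.7%

80.7%


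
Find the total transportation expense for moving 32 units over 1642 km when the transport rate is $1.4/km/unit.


TC = dist * cost * units = 1642 * 1.4 * 32 = $73561.60

$73561.60


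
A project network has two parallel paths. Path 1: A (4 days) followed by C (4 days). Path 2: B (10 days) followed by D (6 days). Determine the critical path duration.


Path 1 = 4 + 4 = 8 days
Path 2 = 10 + 6 = 16 days
Duration = max(8, 16) = 16 days

16 days


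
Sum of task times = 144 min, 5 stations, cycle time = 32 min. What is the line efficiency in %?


Formula: Efficiency = Sum of Task Times / (N_stations * CT) * 100
Total station capacity = 5 stations * 32 min = 160 min
Efficiency = 144 / 160 * 100 = 90.0%

90.0%


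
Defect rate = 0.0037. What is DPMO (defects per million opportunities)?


DPMO = defect_rate * 1000000 = 0.0037 * 1000000

3700


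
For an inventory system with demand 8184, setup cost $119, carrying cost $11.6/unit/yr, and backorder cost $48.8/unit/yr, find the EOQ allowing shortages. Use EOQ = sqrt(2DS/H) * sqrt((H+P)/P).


Formula: EOQ* = sqrt(2DS/H) * sqrt((H+P)/P)
Base EOQ = sqrt(2*8184*119/11.6) = 409.77 units
Correction = sqrt((11.6+48.8)/48.8) = 1.11252
EOQ* = 409.77 * 1.11252 = 455.9 units

455.9 units


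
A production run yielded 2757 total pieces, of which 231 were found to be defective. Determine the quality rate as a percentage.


Formula: Quality Rate = Good Pieces / Total Pieces * 100
Good pieces = 2757 - 231 = 2526
QR = 2526 / 2757 * 100 = 91.6%

91.6%


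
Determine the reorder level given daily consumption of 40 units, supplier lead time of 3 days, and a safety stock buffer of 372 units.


Formula: ROP = (Daily Demand * Lead Time) + Safety Stock
Demand during lead time = 40 * 3 = 120 units
ROP = 120 + 372 = 492 units

492 units


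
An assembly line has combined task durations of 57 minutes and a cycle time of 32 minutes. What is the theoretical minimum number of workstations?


Formula: N_min = ceil(Sum of Task Times / Cycle Time)
N_min = ceil(57 min / 32 min) = ceil(1.7812)
N_min = 2 stations

2


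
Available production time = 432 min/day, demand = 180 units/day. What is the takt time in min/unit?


Formula: Takt Time = Available Production Time / Customer Demand
Takt = 432 min/day / 180 units/day
Takt = 2.4 min/unit

2.4 min/unit


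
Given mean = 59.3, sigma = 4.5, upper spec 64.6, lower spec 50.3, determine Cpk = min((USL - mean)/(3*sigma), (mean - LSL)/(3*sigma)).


Cpu = (64.6 - 59.3) / (3 * 4.5) = 0.39
Cpl = (59.3 - 50.3) / (3 * 4.5) = 0.67
Cpk = min(0.39, 0.67) = 0.39

0.39


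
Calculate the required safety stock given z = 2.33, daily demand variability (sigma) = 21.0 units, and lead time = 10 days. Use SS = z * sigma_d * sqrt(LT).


Formula: SS = z * sigma_d * sqrt(LT)
sqrt(LT) = sqrt(10) = 3.1623
SS = 2.33 * 21.0 * 3.1623
SS = 154.7 units

154.7 units


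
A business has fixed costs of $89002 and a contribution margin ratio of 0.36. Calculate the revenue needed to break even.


Formula: BER = Fixed Costs / Contribution Margin Ratio
BER = $89002 / 0.36
BER = $247227.78 (to the nearest cent)

$247227.78


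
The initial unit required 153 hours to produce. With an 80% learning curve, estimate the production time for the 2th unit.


Formula: T_n = T_1 * (learning_rate)^(log2(n)) where learning_rate = rate/100
Doublings = log2(2) = 1
T_n = 153 * 0.8^1
T_n = 153 * 0.8 = 122.4 hours

122.4 hours


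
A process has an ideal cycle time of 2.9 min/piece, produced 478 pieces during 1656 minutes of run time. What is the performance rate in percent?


Formula: Performance = (Ideal CT * Total Count) / Run Time * 100
Ideal output time = 2.9 * 478 = 1386.2 min
Performance = 1386.2 / 1656 * 100 = 83.7%

83.7%


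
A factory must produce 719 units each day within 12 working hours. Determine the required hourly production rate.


Formula: Production Rate = Daily Demand / Available Hours
Rate = 719 units/day / 12 hours/day
Rate = 59.9 units/hour

59.9 units/hour


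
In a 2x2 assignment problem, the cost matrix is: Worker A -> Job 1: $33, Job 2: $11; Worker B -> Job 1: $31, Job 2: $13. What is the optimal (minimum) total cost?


Option 1: A->1 + B->2 = $33 + $13 = $46
Option 2: A->2 + B->1 = $11 + $31 = $42
Min cost = min($46, $42) = $42

$42


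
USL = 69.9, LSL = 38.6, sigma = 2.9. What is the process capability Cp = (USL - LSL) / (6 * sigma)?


Cp = (69.9 - 38.6) / (6 * 2.9)

1.8


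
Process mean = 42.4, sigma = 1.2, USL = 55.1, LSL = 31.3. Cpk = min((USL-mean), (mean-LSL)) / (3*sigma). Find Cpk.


Cpu = (55.1 - 42.4) / (3 * 1.2) = 3.53
Cpl = (42.4 - 31.3) / (3 * 1.2) = 3.08
Cpk = min(3.53, 3.08) = 3.08

3.08


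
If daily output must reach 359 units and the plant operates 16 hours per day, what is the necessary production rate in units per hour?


Formula: Production Rate = Daily Demand / Available Hours
Rate = 359 units/day / 16 hours/day
Rate = 22.4 units/hour

22.4 units/hour


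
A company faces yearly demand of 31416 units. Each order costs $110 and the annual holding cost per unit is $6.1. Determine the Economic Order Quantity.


Formula: EOQ = sqrt(2 * D * S / H)
Numerator: 2 * 31416 * 110 = 6911520
2DS/H = 6911520 / 6.1 = 1133036.1
EOQ = sqrt(1133036.1) = 1064.4 units

1064.4 units


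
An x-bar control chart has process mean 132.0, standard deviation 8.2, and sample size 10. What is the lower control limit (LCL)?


LCL = 132.0 - 3 * 8.2 / sqrt(10)

124.22


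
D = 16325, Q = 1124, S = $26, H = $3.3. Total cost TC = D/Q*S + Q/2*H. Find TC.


TC = 16325/1124 * 26 + 1124/2 * 3.3

$2232.22


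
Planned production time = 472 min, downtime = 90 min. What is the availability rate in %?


Formula: Availability = (Planned Time - Downtime) / Planned Time * 100
Uptime = 472 - 90 = 382 min
Availability = 382 / 472 * 100 = 80.9%

80.9%


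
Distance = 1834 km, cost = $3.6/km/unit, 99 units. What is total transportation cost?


TC = dist * cost * units = 1834 * 3.6 * 99 = $653637.60

$653637.60


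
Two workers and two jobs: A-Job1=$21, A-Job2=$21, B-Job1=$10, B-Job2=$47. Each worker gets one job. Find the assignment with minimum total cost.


Option 1: A->1 + B->2 = $21 + $47 = $68
Option 2: A->2 + B->1 = $21 + $10 = $31
Min cost = min($68, $31) = $31

$31


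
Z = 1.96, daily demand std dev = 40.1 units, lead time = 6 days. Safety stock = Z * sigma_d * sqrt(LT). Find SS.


Formula: SS = z * sigma_d * sqrt(LT)
sqrt(LT) = sqrt(6) = 2.4495
SS = 1.96 * 40.1 * 2.4495
SS = 192.5 units

192.5 units


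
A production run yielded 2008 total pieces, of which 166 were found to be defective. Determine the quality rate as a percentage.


Formula: Quality Rate = Good Pieces / Total Pieces * 100
Good pieces = 2008 - 166 = 1842
QR = 1842 / 2008 * 100 = 91.7%

91.7%


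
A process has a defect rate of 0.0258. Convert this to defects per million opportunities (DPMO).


DPMO = defect_rate * 1000000 = 0.0258 * 1000000

25800


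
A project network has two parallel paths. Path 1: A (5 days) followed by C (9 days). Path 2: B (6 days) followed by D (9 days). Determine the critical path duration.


Path 1 = 5 + 9 = 14 days
Path 2 = 6 + 9 = 15 days
Duration = max(14, 15) = 15 days

15 days


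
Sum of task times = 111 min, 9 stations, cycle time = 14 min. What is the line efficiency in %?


Formula: Efficiency = Sum of Task Times / (N_stations * CT) * 100
Total station capacity = 9 stations * 14 min = 126 min
Efficiency = 111 / 126 * 100 = 88.1%

88.1%


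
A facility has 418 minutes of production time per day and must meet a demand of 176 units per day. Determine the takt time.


Formula: Takt Time = Available Production Time / Customer Demand
Takt = 418 min/day / 176 units/day
Takt = 2.38 min/unit

2.38 min/unit


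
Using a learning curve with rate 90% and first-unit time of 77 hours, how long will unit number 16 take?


Formula: T_n = T_1 * (learning_rate)^(log2(n)) where learning_rate = rate/100
Doublings = log2(16) = 4
T_n = 77 * 0.9^4
T_n = 77 * 0.6561 = 50.5 hours

50.5 hours


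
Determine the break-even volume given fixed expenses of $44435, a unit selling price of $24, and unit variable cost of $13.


Formula: BEQ = Fixed Costs / (Price - Variable Cost)
Contribution margin = $24 - $13 = $11/unit
BEQ = ceil($44435 / $11/unit) = ceil(4039.55) = 4040 units

4040 units


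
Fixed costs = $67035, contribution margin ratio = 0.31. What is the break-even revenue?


Formula: BER = Fixed Costs / Contribution Margin Ratio
BER = $67035 / 0.31
BER = $216241.94 (to the nearest cent)

$216241.94


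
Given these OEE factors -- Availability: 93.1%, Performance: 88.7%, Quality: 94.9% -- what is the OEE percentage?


Formula: OEE = Availability * Performance * Quality / 10000
A * P = 93.1% * 88.7% / 100 = 82.58%
OEE = 82.58% * 94.9% / 100 = 78.4%

78.4%


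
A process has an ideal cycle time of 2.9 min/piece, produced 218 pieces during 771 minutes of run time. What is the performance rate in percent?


Formula: Performance = (Ideal CT * Total Count) / Run Time * 100
Ideal output time = 2.9 * 218 = 632.2 min
Performance = 632.2 / 771 * 100 = 82.0%

82.0%


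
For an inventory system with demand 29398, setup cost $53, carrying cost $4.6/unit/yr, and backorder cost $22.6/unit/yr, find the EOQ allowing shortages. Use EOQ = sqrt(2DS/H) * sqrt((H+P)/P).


Formula: EOQ* = sqrt(2DS/H) * sqrt((H+P)/P)
Base EOQ = sqrt(2*29398*53/4.6) = 823.06 units
Correction = sqrt((4.6+22.6)/22.6) = 1.09706
EOQ* = 823.06 * 1.09706 = 902.9 units

902.9 units


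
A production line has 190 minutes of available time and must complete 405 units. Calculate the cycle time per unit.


Formula: CT = Available Time / Number of Units
CT = 190 min / 405 units
CT = 0.47 min/unit

0.47 min/unit


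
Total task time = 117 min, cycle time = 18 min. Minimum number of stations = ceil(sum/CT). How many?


Formula: N_min = ceil(Sum of Task Times / Cycle Time)
N_min = ceil(117 min / 18 min) = ceil(6.5)
N_min = 7 stations

7


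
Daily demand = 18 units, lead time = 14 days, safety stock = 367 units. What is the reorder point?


Formula: ROP = (Daily Demand * Lead Time) + Safety Stock
Demand during lead time = 18 * 14 = 252 units
ROP = 252 + 367 = 619 units

619 units


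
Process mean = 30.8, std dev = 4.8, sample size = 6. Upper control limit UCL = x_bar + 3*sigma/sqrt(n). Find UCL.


UCL = 30.8 + 3 * 4.8 / sqrt(6)

36.68


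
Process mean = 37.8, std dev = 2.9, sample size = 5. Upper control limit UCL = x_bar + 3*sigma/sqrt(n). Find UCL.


UCL = 37.8 + 3 * 2.9 / sqrt(5)

41.69


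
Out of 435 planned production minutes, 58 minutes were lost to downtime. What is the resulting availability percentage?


Formula: Availability = (Planned Time - Downtime) / Planned Time * 100
Uptime = 435 - 58 = 377 min
Availability = 377 / 435 * 100 = 86.7%

86.7%


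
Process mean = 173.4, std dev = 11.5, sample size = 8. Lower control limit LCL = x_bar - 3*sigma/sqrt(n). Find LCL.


LCL = 173.4 - 3 * 11.5 / sqrt(8)

161.2


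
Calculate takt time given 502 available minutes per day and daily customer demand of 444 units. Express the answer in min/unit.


Formula: Takt Time = Available Production Time / Customer Demand
Takt = 502 min/day / 444 units/day
Takt = 1.13 min/unit

1.13 min/unit


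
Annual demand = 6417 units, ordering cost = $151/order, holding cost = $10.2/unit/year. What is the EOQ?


Formula: EOQ = sqrt(2 * D * S / H)
Numerator: 2 * 6417 * 151 = 1937934
2DS/H = 1937934 / 10.2 = 189993.5
EOQ = sqrt(189993.5) = 435.9 units

435.9 units


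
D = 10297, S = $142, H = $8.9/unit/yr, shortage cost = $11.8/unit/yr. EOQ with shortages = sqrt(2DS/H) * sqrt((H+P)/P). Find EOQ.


Formula: EOQ* = sqrt(2DS/H) * sqrt((H+P)/P)
Base EOQ = sqrt(2*10297*142/8.9) = 573.22 units
Correction = sqrt((8.9+11.8)/11.8) = 1.32448
EOQ* = 573.22 * 1.32448 = 759.2 units

759.2 units


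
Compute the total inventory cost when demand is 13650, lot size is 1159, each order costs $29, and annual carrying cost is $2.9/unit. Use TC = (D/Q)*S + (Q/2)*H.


TC = 13650/1159 * 29 + 1159/2 * 2.9

$2022.09


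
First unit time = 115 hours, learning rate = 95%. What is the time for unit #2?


Formula: T_n = T_1 * (learning_rate)^(log2(n)) where learning_rate = rate/100
Doublings = log2(2) = 1
T_n = 115 * 0.95^1
T_n = 115 * 0.95 = 109.3 hours

109.3 hours


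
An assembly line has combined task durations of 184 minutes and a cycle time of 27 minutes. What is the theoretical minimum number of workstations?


Formula: N_min = ceil(Sum of Task Times / Cycle Time)
N_min = ceil(184 min / 27 min) = ceil(6.8148)
N_min = 7 stations

7


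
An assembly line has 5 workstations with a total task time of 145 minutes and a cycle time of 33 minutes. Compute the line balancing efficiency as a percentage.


Formula: Efficiency = Sum of Task Times / (N_stations * CT) * 100
Total station capacity = 5 stations * 33 min = 165 min
Efficiency = 145 / 165 * 100 = 87.9%

87.9%


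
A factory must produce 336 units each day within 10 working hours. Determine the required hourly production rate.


Formula: Production Rate = Daily Demand / Available Hours
Rate = 336 units/day / 10 hours/day
Rate = 33.6 units/hour

33.6 units/hour


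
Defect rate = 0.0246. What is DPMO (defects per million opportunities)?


DPMO = defect_rate * 1000000 = 0.0246 * 1000000

24600


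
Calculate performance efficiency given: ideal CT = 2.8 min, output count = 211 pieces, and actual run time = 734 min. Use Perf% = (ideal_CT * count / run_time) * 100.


Formula: Performance = (Ideal CT * Total Count) / Run Time * 100
Ideal output time = 2.8 * 211 = 590.8 min
Performance = 590.8 / 734 * 100 = 80.5%

80.5%


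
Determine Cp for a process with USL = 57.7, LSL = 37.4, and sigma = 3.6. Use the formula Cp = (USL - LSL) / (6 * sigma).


Cp = (57.7 - 37.4) / (6 * 3.6)

0.94


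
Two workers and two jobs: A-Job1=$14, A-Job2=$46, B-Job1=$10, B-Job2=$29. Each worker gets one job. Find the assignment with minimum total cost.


Option 1: A->1 + B->2 = $14 + $29 = $43
Option 2: A->2 + B->1 = $46 + $10 = $56
Min cost = min($43, $56) = $43

$43


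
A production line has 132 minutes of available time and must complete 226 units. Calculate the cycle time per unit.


Formula: CT = Available Time / Number of Units
CT = 132 min / 226 units
CT = 0.58 min/unit

0.58 min/unit


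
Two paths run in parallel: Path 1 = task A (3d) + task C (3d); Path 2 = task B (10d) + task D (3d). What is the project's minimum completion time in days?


Path 1 = 3 + 3 = 6 days
Path 2 = 10 + 3 = 13 days
Duration = max(6, 13) = 13 days

13 days


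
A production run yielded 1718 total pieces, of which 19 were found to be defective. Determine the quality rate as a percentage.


Formula: Quality Rate = Good Pieces / Total Pieces * 100
Good pieces = 1718 - 19 = 1699
QR = 1699 / 1718 * 100 = 98.9%

98.9%


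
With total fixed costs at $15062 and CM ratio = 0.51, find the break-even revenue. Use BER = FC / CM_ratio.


Formula: BER = Fixed Costs / Contribution Margin Ratio
BER = $15062 / 0.51
BER = $29533.33 (to the nearest cent)

$29533.33


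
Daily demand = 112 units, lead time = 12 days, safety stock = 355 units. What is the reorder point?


Formula: ROP = (Daily Demand * Lead Time) + Safety Stock
Demand during lead time = 112 * 12 = 1344 units
ROP = 1344 + 355 = 1699 units

1699 units


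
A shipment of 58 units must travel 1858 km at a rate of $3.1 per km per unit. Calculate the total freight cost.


TC = dist * cost * units = 1858 * 3.1 * 58 = $334068.40

$334068.40


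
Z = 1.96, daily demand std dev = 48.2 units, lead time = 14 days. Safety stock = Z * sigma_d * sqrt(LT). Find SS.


Formula: SS = z * sigma_d * sqrt(LT)
sqrt(LT) = sqrt(14) = 3.7417
SS = 1.96 * 48.2 * 3.7417
SS = 353.5 units

353.5 units


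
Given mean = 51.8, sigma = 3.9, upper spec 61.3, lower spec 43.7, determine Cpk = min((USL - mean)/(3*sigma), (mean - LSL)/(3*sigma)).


Cpu = (61.3 - 51.8) / (3 * 3.9) = 0.81
Cpl = (51.8 - 43.7) / (3 * 3.9) = 0.69
Cpk = min(0.81, 0.69) = 0.69

0.69


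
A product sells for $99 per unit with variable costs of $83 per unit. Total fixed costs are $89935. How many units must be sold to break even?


Formula: BEQ = Fixed Costs / (Price - Variable Cost)
Contribution margin = $99 - $83 = $16/unit
BEQ = ceil($89935 / $16/unit) = ceil(5620.94) = 5621 units

5621 units


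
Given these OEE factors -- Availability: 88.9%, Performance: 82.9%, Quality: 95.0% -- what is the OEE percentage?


Formula: OEE = Availability * Performance * Quality / 10000
A * P = 88.9% * 82.9% / 100 = 73.7%
OEE = 73.7% * 95.0% / 100 = 70.0%

70.0%


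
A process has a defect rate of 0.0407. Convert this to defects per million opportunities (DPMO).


DPMO = defect_rate * 1000000 = 0.0407 * 1000000

40700


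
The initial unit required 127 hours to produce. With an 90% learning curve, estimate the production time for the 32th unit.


Formula: T_n = T_1 * (learning_rate)^(log2(n)) where learning_rate = rate/100
Doublings = log2(32) = 5
T_n = 127 * 0.9^5
T_n = 127 * 0.5905 = 75.0 hours

75.0 hours


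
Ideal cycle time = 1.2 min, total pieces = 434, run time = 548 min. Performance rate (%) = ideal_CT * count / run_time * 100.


Formula: Performance = (Ideal CT * Total Count) / Run Time * 100
Ideal output time = 1.2 * 434 = 520.8 min
Performance = 520.8 / 548 * 100 = 95.0%

95.0%


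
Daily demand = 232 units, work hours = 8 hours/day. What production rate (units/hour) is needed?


Formula: Production Rate = Daily Demand / Available Hours
Rate = 232 units/day / 8 hours/day
Rate = 29.0 units/hour

29.0 units/hour


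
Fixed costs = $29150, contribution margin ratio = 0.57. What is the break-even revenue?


Formula: BER = Fixed Costs / Contribution Margin Ratio
BER = $29150 / 0.57
BER = $51140.35 (to the nearest cent)

$51140.35


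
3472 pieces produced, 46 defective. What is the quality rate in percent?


Formula: Quality Rate = Good Pieces / Total Pieces * 100
Good pieces = 3472 - 46 = 3426
QR = 3426 / 3472 * 100 = 98.7%

98.7%


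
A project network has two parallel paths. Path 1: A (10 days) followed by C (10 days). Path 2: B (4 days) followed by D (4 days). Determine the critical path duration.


Path 1 = 10 + 10 = 20 days
Path 2 = 4 + 4 = 8 days
Duration = max(20, 8) = 20 days

20 days


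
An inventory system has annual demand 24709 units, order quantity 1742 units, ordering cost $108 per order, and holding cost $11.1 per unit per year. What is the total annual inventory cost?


TC = 24709/1742 * 108 + 1742/2 * 11.1

$11200.00


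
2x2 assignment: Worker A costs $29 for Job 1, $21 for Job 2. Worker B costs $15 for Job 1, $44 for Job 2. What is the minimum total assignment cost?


Option 1: A->1 + B->2 = $29 + $44 = $73
Option 2: A->2 + B->1 = $21 + $15 = $36
Min cost = min($73, $36) = $36

$36


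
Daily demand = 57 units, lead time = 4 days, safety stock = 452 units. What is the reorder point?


Formula: ROP = (Daily Demand * Lead Time) + Safety Stock
Demand during lead time = 57 * 4 = 228 units
ROP = 228 + 452 = 680 units

680 units


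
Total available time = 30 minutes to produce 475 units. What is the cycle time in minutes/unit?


Formula: CT = Available Time / Number of Units
CT = 30 min / 475 units
CT = 0.06 min/unit

0.06 min/unit


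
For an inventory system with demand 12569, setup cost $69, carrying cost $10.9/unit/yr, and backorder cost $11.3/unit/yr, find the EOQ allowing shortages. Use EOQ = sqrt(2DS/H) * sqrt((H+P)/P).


Formula: EOQ* = sqrt(2DS/H) * sqrt((H+P)/P)
Base EOQ = sqrt(2*12569*69/10.9) = 398.91 units
Correction = sqrt((10.9+11.3)/11.3) = 1.40164
EOQ* = 398.91 * 1.40164 = 559.1 units

559.1 units


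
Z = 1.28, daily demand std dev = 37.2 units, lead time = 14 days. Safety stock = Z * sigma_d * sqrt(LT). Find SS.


Formula: SS = z * sigma_d * sqrt(LT)
sqrt(LT) = sqrt(14) = 3.7417
SS = 1.28 * 37.2 * 3.7417
SS = 178.2 units

178.2 units


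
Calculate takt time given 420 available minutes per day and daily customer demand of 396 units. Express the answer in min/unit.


Formula: Takt Time = Available Production Time / Customer Demand
Takt = 420 min/day / 396 units/day
Takt = 1.06 min/unit

1.06 min/unit


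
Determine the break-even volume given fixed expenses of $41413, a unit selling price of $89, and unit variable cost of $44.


Formula: BEQ = Fixed Costs / (Price - Variable Cost)
Contribution margin = $89 - $44 = $45/unit
BEQ = ceil($41413 / $45/unit) = ceil(920.29) = 921 units

921 units


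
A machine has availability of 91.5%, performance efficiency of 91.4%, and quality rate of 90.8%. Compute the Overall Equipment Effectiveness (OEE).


Formula: OEE = Availability * Performance * Quality / 10000
A * P = 91.5% * 91.4% / 100 = 83.63%
OEE = 83.63% * 90.8% / 100 = 75.9%

75.9%


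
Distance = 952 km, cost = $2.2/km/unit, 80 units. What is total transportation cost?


TC = dist * cost * units = 952 * 2.2 * 80 = $167552.00

$167552.00


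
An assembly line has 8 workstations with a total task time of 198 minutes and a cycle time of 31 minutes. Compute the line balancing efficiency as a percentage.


Formula: Efficiency = Sum of Task Times / (N_stations * CT) * 100
Total station capacity = 8 stations * 31 min = 248 min
Efficiency = 198 / 248 * 100 = 79.8%

79.8%


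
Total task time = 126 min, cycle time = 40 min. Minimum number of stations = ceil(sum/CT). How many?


Formula: N_min = ceil(Sum of Task Times / Cycle Time)
N_min = ceil(126 min / 40 min) = ceil(3.15)
N_min = 4 stations

4


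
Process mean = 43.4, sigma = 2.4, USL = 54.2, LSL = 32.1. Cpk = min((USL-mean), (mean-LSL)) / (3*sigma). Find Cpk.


Cpu = (54.2 - 43.4) / (3 * 2.4) = 1.5
Cpl = (43.4 - 32.1) / (3 * 2.4) = 1.57
Cpk = min(1.5, 1.57) = 1.5

1.5


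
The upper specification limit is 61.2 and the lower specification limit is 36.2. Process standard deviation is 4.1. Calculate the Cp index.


Cp = (61.2 - 36.2) / (6 * 4.1)

1.02


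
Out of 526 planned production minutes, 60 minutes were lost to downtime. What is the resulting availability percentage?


Formula: Availability = (Planned Time - Downtime) / Planned Time * 100
Uptime = 526 - 60 = 466 min
Availability = 466 / 526 * 100 = 88.6%

88.6%


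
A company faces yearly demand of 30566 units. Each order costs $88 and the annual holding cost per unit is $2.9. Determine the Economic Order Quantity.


Formula: EOQ = sqrt(2 * D * S / H)
Numerator: 2 * 30566 * 88 = 5379616
2DS/H = 5379616 / 2.9 = 1855040.0
EOQ = sqrt(1855040.0) = 1362.0 units

1362.0 units


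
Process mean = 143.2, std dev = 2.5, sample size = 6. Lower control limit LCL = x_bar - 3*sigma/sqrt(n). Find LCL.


LCL = 143.2 - 3 * 2.5 / sqrt(6)

140.14


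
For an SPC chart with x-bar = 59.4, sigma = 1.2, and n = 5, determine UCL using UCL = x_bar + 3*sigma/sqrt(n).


UCL = 59.4 + 3 * 1.2 / sqrt(5)

61.01


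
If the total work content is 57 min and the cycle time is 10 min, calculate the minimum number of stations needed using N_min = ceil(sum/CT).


Formula: N_min = ceil(Sum of Task Times / Cycle Time)
N_min = ceil(57 min / 10 min) = ceil(5.7)
N_min = 6 stations

6


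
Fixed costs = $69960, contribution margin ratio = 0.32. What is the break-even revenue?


Formula: BER = Fixed Costs / Contribution Margin Ratio
BER = $69960 / 0.32
BER = $218625.00 (to the nearest cent)

$218625.00


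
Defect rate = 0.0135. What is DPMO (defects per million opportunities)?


DPMO = defect_rate * 1000000 = 0.0135 * 1000000

13500


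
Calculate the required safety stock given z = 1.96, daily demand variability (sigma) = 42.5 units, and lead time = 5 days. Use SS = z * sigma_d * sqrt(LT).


Formula: SS = z * sigma_d * sqrt(LT)
sqrt(LT) = sqrt(5) = 2.2361
SS = 1.96 * 42.5 * 2.2361
SS = 186.3 units

186.3 units


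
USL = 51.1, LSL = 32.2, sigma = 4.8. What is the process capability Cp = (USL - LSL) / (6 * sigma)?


Cp = (51.1 - 32.2) / (6 * 4.8)

0.66


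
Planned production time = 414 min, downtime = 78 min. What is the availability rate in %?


Formula: Availability = (Planned Time - Downtime) / Planned Time * 100
Uptime = 414 - 78 = 336 min
Availability = 336 / 414 * 100 = 81.2%

81.2%


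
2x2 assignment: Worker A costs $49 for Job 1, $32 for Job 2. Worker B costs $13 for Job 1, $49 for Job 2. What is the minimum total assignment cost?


Option 1: A->1 + B->2 = $49 + $49 = $98
Option 2: A->2 + B->1 = $32 + $13 = $45
Min cost = min($98, $45) = $45

$45


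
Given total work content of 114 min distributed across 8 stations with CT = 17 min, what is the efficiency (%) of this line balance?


Formula: Efficiency = Sum of Task Times / (N_stations * CT) * 100
Total station capacity = 8 stations * 17 min = 136 min
Efficiency = 114 / 136 * 100 = 83.8%

83.8%
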